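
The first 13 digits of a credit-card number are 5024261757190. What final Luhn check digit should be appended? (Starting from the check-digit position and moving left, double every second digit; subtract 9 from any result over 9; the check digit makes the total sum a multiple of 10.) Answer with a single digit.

3

Partial digits right→left: 0 9 1 7 5 7 1 6 2 4 2 0 5
Double every second digit counting from the check-digit position (so the 1st, 3rd, 5th, ... of the partial from the right).
  doubled (with −9 where >9): 0 2 1 2 4 4 1 → sum 14
  kept as-is: 9 7 7 6 4 0 → sum 33
Total = 14 + 33 = 47.
Check digit = (10 − (47 mod 10)) mod 10 = 3.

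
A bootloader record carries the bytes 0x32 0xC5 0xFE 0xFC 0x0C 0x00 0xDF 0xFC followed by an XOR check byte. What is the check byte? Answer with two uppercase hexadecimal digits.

XOR the bytes together:
  start with 0x32
  0x32 ⊕ 0xC5 = 0xF7
  0xF7 ⊕ 0xFE = 0x09
  0x09 ⊕ 0xFC = 0xF5
  0xF5 ⊕ 0x0C = 0xF9
  0xF9 ⊕ 0x00 = 0xF9
  0xF9 ⊕ 0xDF = 0x26
  0x26 ⊕ 0xFC = 0xDA

DA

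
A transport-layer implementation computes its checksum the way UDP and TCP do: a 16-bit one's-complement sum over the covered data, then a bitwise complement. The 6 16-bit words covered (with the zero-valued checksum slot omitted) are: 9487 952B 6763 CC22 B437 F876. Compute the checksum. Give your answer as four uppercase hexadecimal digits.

One's-complement addition (fold any carry out of bit 15 back into bit 0):
  0x9487 + 0x952B = 0x129B2 → wrap carry → 0x29B3
  0x29B3 + 0x6763 = 0x09116
  0x9116 + 0xCC22 = 0x15D38 → wrap carry → 0x5D39
  0x5D39 + 0xB437 = 0x11170 → wrap carry → 0x1171
  0x1171 + 0xF876 = 0x109E7 → wrap carry → 0x09E8
One's-complement sum = 0x09E8.
Checksum = ~0x09E8 & 0xFFFF = 0xF617.

F617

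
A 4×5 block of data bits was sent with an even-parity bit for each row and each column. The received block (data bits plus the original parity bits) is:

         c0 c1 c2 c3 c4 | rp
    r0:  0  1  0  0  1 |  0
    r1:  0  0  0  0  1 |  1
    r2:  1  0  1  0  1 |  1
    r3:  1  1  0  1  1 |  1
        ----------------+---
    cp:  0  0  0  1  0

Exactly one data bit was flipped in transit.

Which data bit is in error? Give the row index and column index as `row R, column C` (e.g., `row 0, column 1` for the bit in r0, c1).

Recompute each row's even parity and compare to rp:
  r0: data parity 0, sent rp 0 → ok
  r1: data parity 1, sent rp 1 → ok
  r2: data parity 1, sent rp 1 → ok
  r3: data parity 0, sent rp 1 → mismatch
Recompute each column's even parity and compare to cp:
  c0: data parity 0, sent cp 0 → ok
  c1: data parity 0, sent cp 0 → ok
  c2: data parity 1, sent cp 0 → mismatch
  c3: data parity 1, sent cp 1 → ok
  c4: data parity 0, sent cp 0 → ok
Exactly one row (r3) and one column (c2) fail → the flipped bit is at their intersection.

row 3, column 2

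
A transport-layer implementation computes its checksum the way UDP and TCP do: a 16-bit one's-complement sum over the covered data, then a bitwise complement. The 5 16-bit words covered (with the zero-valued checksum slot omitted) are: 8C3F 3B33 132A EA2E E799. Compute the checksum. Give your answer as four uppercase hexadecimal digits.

539A

One's-complement addition (fold any carry out of bit 15 back into bit 0):
  0x8C3F + 0x3B33 = 0x0C772
  0xC772 + 0x132A = 0x0DA9C
  0xDA9C + 0xEA2E = 0x1C4CA → wrap carry → 0xC4CB
  0xC4CB + 0xE799 = 0x1AC64 → wrap carry → 0xAC65
One's-complement sum = 0xAC65.
Checksum = ~0xAC65 & 0xFFFF = 0x539A.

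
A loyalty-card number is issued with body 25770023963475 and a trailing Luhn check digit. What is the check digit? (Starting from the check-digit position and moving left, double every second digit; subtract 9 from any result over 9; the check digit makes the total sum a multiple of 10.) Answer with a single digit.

Partial digits right→left: 5 7 4 3 6 9 3 2 0 0 7 7 5 2
Double every second digit counting from the check-digit position (so the 1st, 3rd, 5th, ... of the partial from the right).
  doubled (with −9 where >9): 1 8 3 6 0 5 1 → sum 24
  kept as-is: 7 3 9 2 0 7 2 → sum 30
Total = 24 + 30 = 54.
Check digit = (10 − (54 mod 10)) mod 10 = 6.

6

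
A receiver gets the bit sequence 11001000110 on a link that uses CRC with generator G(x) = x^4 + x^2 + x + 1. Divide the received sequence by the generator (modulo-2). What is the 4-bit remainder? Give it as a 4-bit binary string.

Modulo-2 division of 11001000110 by 10111:
  pos 0: 11001 XOR 10111 = 01110
  pos 1: 11100 XOR 10111 = 01011
  pos 2: 10110 XOR 10111 = 00001
  pos 6: 10110 XOR 10111 = 00001
Remainder = 0001 (nonzero — an error is detected).

0001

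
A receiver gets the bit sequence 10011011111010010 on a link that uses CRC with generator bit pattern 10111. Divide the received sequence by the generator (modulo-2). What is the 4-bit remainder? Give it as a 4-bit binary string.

Modulo-2 division of 10011011111010010 by 10111:
  pos 0: 10011 XOR 10111 = 00100
  pos 2: 10001 XOR 10111 = 00110
  pos 4: 11011 XOR 10111 = 01100
  pos 5: 11001 XOR 10111 = 01110
  pos 6: 11101 XOR 10111 = 01010
  pos 7: 10100 XOR 10111 = 00011
  pos 10: 11100 XOR 10111 = 01011
  pos 11: 10111 XOR 10111 = 00000
Remainder = 0000 (zero — the frame passes the CRC check).

0000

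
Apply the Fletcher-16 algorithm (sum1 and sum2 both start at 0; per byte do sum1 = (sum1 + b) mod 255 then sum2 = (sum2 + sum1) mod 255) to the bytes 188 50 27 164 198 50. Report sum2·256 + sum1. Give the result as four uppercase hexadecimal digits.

81A7

Running sums (mod 255):
  after byte 0 (188): sum1=188, sum2=188
  after byte 1 (50): sum1=238, sum2=171
  after byte 2 (27): sum1=10, sum2=181
  after byte 3 (164): sum1=174, sum2=100
  after byte 4 (198): sum1=117, sum2=217
  after byte 5 (50): sum1=167, sum2=129
Checksum = sum2·256 + sum1 = 129·256 + 167 = 33191 = 0x81A7.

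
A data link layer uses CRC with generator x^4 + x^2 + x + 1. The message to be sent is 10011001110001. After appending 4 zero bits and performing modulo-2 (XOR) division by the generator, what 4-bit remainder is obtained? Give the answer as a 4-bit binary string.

Append 4 zeros: 100110011100010000. Divide by 10111 (XOR where the leading bit is 1):
  pos 0: 10011 XOR 10111 = 00100
  pos 2: 10000 XOR 10111 = 00111
  pos 4: 11111 XOR 10111 = 01000
  pos 5: 10001 XOR 10111 = 00110
  pos 7: 11000 XOR 10111 = 01111
  pos 8: 11110 XOR 10111 = 01001
  pos 9: 10011 XOR 10111 = 00100
  pos 11: 10000 XOR 10111 = 00111
  pos 13: 11100 XOR 10111 = 01011
Remainder (last 4 bits) = 1011. This is the CRC / FCS.

1011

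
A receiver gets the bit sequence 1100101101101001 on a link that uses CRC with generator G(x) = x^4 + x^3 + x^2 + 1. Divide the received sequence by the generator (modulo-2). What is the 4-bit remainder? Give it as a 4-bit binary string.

Modulo-2 division of 1100101101101001 by 11101:
  pos 0: 11001 XOR 11101 = 00100
  pos 2: 10001 XOR 11101 = 01100
  pos 3: 11001 XOR 11101 = 00100
  pos 5: 10001 XOR 11101 = 01100
  pos 6: 11001 XOR 11101 = 00100
  pos 8: 10001 XOR 11101 = 01100
  pos 9: 11000 XOR 11101 = 00101
  pos 11: 10101 XOR 11101 = 01000
Remainder = 1000 (nonzero — an error is detected).

1000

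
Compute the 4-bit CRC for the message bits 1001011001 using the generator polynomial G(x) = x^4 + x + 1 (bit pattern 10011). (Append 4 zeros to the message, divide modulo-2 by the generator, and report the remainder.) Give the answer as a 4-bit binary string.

0111

Append 4 zeros: 10010110010000. Divide by 10011 (XOR where the leading bit is 1):
  pos 0: 10010 XOR 10011 = 00001
  pos 4: 11100 XOR 10011 = 01111
  pos 5: 11111 XOR 10011 = 01100
  pos 6: 11000 XOR 10011 = 01011
  pos 7: 10110 XOR 10011 = 00101
  pos 9: 10100 XOR 10011 = 00111
Remainder (last 4 bits) = 0111. This is the CRC / FCS.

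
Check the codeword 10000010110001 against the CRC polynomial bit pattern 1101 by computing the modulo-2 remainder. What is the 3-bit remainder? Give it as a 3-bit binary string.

Modulo-2 division of 10000010110001 by 1101:
  pos 0: 1000 XOR 1101 = 0101
  pos 1: 1010 XOR 1101 = 0111
  pos 2: 1110 XOR 1101 = 0011
  pos 4: 1110 XOR 1101 = 0011
  pos 6: 1111 XOR 1101 = 0010
  pos 8: 1000 XOR 1101 = 0101
  pos 9: 1010 XOR 1101 = 0111
  pos 10: 1111 XOR 1101 = 0010
Remainder = 010 (nonzero — an error is detected).

010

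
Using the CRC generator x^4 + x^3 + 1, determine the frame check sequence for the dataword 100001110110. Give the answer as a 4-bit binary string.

0100

Append 4 zeros: 1000011101100000. Divide by 11001 (XOR where the leading bit is 1):
  pos 0: 10000 XOR 11001 = 01001
  pos 1: 10011 XOR 11001 = 01010
  pos 2: 10101 XOR 11001 = 01100
  pos 3: 11001 XOR 11001 = 00000
  pos 9: 11000 XOR 11001 = 00001
Remainder (last 4 bits) = 0100. This is the CRC / FCS.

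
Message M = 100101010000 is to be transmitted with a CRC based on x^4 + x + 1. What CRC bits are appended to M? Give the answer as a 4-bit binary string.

1100

Append 4 zeros: 1001010100000000. Divide by 10011 (XOR where the leading bit is 1):
  pos 0: 10010 XOR 10011 = 00001
  pos 4: 11010 XOR 10011 = 01001
  pos 5: 10010 XOR 10011 = 00001
  pos 9: 10000 XOR 10011 = 00011
Remainder (last 4 bits) = 1100. This is the CRC / FCS.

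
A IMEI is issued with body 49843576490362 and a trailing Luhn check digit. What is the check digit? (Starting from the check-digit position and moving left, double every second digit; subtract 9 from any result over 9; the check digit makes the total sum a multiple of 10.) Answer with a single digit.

8

Partial digits right→left: 2 6 3 0 9 4 6 7 5 3 4 8 9 4
Double every second digit counting from the check-digit position (so the 1st, 3rd, 5th, ... of the partial from the right).
  doubled (with −9 where >9): 4 6 9 3 1 8 9 → sum 40
  kept as-is: 6 0 4 7 3 8 4 → sum 32
Total = 40 + 32 = 72.
Check digit = (10 − (72 mod 10)) mod 10 = 8.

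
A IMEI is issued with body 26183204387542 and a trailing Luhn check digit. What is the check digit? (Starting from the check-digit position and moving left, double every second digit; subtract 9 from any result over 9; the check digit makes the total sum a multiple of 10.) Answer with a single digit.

Partial digits right→left: 2 4 5 7 8 3 4 0 2 3 8 1 6 2
Double every second digit counting from the check-digit position (so the 1st, 3rd, 5th, ... of the partial from the right).
  doubled (with −9 where >9): 4 1 7 8 4 7 3 → sum 34
  kept as-is: 4 7 3 0 3 1 2 → sum 20
Total = 34 + 20 = 54.
Check digit = (10 − (54 mod 10)) mod 10 = 6.

6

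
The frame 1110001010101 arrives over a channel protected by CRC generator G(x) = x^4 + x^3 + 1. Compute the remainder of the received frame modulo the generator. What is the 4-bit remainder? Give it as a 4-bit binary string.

0111

Modulo-2 division of 1110001010101 by 11001:
  pos 0: 11100 XOR 11001 = 00101
  pos 2: 10101 XOR 11001 = 01100
  pos 3: 11000 XOR 11001 = 00001
  pos 7: 11010 XOR 11001 = 00011
Remainder = 0111 (nonzero — an error is detected).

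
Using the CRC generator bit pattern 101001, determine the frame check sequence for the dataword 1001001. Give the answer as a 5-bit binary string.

11100

Append 5 zeros: 100100100000. Divide by 101001 (XOR where the leading bit is 1):
  pos 0: 100100 XOR 101001 = 001101
  pos 2: 110110 XOR 101001 = 011111
  pos 3: 111110 XOR 101001 = 010111
  pos 4: 101110 XOR 101001 = 000111
Remainder (last 5 bits) = 11100. This is the CRC / FCS.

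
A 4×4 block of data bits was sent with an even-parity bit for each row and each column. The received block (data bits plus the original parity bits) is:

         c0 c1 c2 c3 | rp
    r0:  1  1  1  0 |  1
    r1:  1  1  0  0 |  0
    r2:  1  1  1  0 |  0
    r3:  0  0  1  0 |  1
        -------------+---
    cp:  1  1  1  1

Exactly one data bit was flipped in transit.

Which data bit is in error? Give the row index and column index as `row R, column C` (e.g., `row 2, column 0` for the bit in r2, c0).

Recompute each row's even parity and compare to rp:
  r0: data parity 1, sent rp 1 → ok
  r1: data parity 0, sent rp 0 → ok
  r2: data parity 1, sent rp 0 → mismatch
  r3: data parity 1, sent rp 1 → ok
Recompute each column's even parity and compare to cp:
  c0: data parity 1, sent cp 1 → ok
  c1: data parity 1, sent cp 1 → ok
  c2: data parity 1, sent cp 1 → ok
  c3: data parity 0, sent cp 1 → mismatch
Exactly one row (r2) and one column (c3) fail → the flipped bit is at their intersection.

row 2, column 3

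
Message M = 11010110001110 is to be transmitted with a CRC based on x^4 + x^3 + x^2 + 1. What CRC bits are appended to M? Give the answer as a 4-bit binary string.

1111

Append 4 zeros: 110101100011100000. Divide by 11101 (XOR where the leading bit is 1):
  pos 0: 11010 XOR 11101 = 00111
  pos 2: 11111 XOR 11101 = 00010
  pos 5: 10000 XOR 11101 = 01101
  pos 6: 11011 XOR 11101 = 00110
  pos 8: 11011 XOR 11101 = 00110
  pos 10: 11000 XOR 11101 = 00101
  pos 12: 10100 XOR 11101 = 01001
  pos 13: 10010 XOR 11101 = 01111
Remainder (last 4 bits) = 1111. This is the CRC / FCS.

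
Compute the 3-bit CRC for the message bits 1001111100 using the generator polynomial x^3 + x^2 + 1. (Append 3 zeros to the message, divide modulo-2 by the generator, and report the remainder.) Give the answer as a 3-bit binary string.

001

Append 3 zeros: 1001111100000. Divide by 1101 (XOR where the leading bit is 1):
  pos 0: 1001 XOR 1101 = 0100
  pos 1: 1001 XOR 1101 = 0100
  pos 2: 1001 XOR 1101 = 0100
  pos 3: 1001 XOR 1101 = 0100
  pos 4: 1001 XOR 1101 = 0100
  pos 5: 1000 XOR 1101 = 0101
  pos 6: 1010 XOR 1101 = 0111
  pos 7: 1110 XOR 1101 = 0011
  pos 9: 1100 XOR 1101 = 0001
Remainder (last 3 bits) = 001. This is the CRC / FCS.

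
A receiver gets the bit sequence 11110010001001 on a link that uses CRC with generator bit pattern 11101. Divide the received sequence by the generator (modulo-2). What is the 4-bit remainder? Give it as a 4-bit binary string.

Modulo-2 division of 11110010001001 by 11101:
  pos 0: 11110 XOR 11101 = 00011
  pos 3: 11010 XOR 11101 = 00111
  pos 5: 11100 XOR 11101 = 00001
  pos 9: 11001 XOR 11101 = 00100
Remainder = 0100 (nonzero — an error is detected).

0100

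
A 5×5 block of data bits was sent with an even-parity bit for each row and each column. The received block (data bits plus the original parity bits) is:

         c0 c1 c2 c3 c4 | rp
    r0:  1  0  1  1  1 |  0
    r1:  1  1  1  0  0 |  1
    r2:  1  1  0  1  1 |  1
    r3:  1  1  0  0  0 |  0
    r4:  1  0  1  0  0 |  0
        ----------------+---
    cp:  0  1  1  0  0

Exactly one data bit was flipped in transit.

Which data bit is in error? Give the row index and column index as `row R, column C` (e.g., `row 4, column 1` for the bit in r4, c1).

Recompute each row's even parity and compare to rp:
  r0: data parity 0, sent rp 0 → ok
  r1: data parity 1, sent rp 1 → ok
  r2: data parity 0, sent rp 1 → mismatch
  r3: data parity 0, sent rp 0 → ok
  r4: data parity 0, sent rp 0 → ok
Recompute each column's even parity and compare to cp:
  c0: data parity 1, sent cp 0 → mismatch
  c1: data parity 1, sent cp 1 → ok
  c2: data parity 1, sent cp 1 → ok
  c3: data parity 0, sent cp 0 → ok
  c4: data parity 0, sent cp 0 → ok
Exactly one row (r2) and one column (c0) fail → the flipped bit is at their intersection.

row 2, column 0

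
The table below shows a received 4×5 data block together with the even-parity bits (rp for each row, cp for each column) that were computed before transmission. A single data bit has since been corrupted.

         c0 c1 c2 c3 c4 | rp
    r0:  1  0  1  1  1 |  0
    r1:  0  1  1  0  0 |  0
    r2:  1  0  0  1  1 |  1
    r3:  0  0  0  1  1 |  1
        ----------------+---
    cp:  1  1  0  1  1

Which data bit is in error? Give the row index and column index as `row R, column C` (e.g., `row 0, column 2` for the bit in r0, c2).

Recompute each row's even parity and compare to rp:
  r0: data parity 0, sent rp 0 → ok
  r1: data parity 0, sent rp 0 → ok
  r2: data parity 1, sent rp 1 → ok
  r3: data parity 0, sent rp 1 → mismatch
Recompute each column's even parity and compare to cp:
  c0: data parity 0, sent cp 1 → mismatch
  c1: data parity 1, sent cp 1 → ok
  c2: data parity 0, sent cp 0 → ok
  c3: data parity 1, sent cp 1 → ok
  c4: data parity 1, sent cp 1 → ok
Exactly one row (r3) and one column (c0) fail → the flipped bit is at their intersection.

row 3, column 0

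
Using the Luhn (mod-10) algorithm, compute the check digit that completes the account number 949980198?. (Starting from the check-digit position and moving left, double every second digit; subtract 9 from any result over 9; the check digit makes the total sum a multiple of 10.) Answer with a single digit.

4

Partial digits right→left: 8 9 1 0 8 9 9 4 9
Double every second digit counting from the check-digit position (so the 1st, 3rd, 5th, ... of the partial from the right).
  doubled (with −9 where >9): 7 2 7 9 9 → sum 34
  kept as-is: 9 0 9 4 → sum 22
Total = 34 + 22 = 56.
Check digit = (10 − (56 mod 10)) mod 10 = 4.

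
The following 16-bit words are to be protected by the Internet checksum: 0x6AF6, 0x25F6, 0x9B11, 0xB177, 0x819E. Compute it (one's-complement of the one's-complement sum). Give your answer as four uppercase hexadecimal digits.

One's-complement addition (fold any carry out of bit 15 back into bit 0):
  0x6AF6 + 0x25F6 = 0x090EC
  0x90EC + 0x9B11 = 0x12BFD → wrap carry → 0x2BFE
  0x2BFE + 0xB177 = 0x0DD75
  0xDD75 + 0x819E = 0x15F13 → wrap carry → 0x5F14
One's-complement sum = 0x5F14.
Checksum = ~0x5F14 & 0xFFFF = 0xA0EB.

A0EB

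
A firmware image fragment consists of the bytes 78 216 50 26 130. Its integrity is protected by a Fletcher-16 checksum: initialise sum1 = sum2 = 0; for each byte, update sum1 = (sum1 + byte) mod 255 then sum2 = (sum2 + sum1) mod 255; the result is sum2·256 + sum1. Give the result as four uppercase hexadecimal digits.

38F5

Running sums (mod 255):
  after byte 0 (78): sum1=78, sum2=78
  after byte 1 (216): sum1=39, sum2=117
  after byte 2 (50): sum1=89, sum2=206
  after byte 3 (26): sum1=115, sum2=66
  after byte 4 (130): sum1=245, sum2=56
Checksum = sum2·256 + sum1 = 56·256 + 245 = 14581 = 0x38F5.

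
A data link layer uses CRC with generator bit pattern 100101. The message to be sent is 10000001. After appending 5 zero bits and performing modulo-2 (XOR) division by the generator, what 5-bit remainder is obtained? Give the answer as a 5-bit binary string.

Append 5 zeros: 1000000100000. Divide by 100101 (XOR where the leading bit is 1):
  pos 0: 100000 XOR 100101 = 000101
  pos 3: 101010 XOR 100101 = 001111
  pos 5: 111100 XOR 100101 = 011001
  pos 6: 110010 XOR 100101 = 010111
  pos 7: 101110 XOR 100101 = 001011
Remainder (last 5 bits) = 01011. This is the CRC / FCS.

01011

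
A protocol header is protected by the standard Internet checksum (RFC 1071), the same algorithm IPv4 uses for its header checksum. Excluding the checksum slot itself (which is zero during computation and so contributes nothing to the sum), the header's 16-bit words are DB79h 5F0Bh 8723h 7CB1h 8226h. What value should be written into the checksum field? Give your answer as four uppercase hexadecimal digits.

One's-complement addition (fold any carry out of bit 15 back into bit 0):
  0xDB79 + 0x5F0B = 0x13A84 → wrap carry → 0x3A85
  0x3A85 + 0x8723 = 0x0C1A8
  0xC1A8 + 0x7CB1 = 0x13E59 → wrap carry → 0x3E5A
  0x3E5A + 0x8226 = 0x0C080
One's-complement sum = 0xC080.
Checksum = ~0xC080 & 0xFFFF = 0x3F7F.

3F7F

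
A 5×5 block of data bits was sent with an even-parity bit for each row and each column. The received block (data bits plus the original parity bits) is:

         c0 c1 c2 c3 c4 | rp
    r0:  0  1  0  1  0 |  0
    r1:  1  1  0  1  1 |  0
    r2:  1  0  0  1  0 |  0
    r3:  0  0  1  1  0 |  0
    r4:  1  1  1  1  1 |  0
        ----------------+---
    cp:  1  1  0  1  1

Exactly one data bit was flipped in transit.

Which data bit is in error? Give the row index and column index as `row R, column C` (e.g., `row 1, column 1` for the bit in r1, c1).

Recompute each row's even parity and compare to rp:
  r0: data parity 0, sent rp 0 → ok
  r1: data parity 0, sent rp 0 → ok
  r2: data parity 0, sent rp 0 → ok
  r3: data parity 0, sent rp 0 → ok
  r4: data parity 1, sent rp 0 → mismatch
Recompute each column's even parity and compare to cp:
  c0: data parity 1, sent cp 1 → ok
  c1: data parity 1, sent cp 1 → ok
  c2: data parity 0, sent cp 0 → ok
  c3: data parity 1, sent cp 1 → ok
  c4: data parity 0, sent cp 1 → mismatch
Exactly one row (r4) and one column (c4) fail → the flipped bit is at their intersection.

row 4, column 4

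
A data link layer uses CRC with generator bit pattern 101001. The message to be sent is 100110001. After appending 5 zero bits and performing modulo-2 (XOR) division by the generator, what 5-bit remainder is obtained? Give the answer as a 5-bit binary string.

10010

Append 5 zeros: 10011000100000. Divide by 101001 (XOR where the leading bit is 1):
  pos 0: 100110 XOR 101001 = 001111
  pos 2: 111100 XOR 101001 = 010101
  pos 3: 101011 XOR 101001 = 000010
  pos 7: 100000 XOR 101001 = 001001
Remainder (last 5 bits) = 10010. This is the CRC / FCS.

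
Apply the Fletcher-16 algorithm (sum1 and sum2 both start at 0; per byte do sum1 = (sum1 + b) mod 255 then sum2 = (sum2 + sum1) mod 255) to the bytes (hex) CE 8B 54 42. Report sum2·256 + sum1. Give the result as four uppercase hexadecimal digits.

Running sums (mod 255):
  after byte 0 (CE): sum1=206, sum2=206
  after byte 1 (8B): sum1=90, sum2=41
  after byte 2 (54): sum1=174, sum2=215
  after byte 3 (42): sum1=240, sum2=200
Checksum = sum2·256 + sum1 = 200·256 + 240 = 51440 = 0xC8F0.

C8F0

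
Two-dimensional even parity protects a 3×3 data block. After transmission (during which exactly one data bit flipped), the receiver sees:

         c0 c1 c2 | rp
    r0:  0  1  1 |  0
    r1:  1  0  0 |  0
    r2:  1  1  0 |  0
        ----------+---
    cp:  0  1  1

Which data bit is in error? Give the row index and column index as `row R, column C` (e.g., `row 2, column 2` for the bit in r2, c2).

Recompute each row's even parity and compare to rp:
  r0: data parity 0, sent rp 0 → ok
  r1: data parity 1, sent rp 0 → mismatch
  r2: data parity 0, sent rp 0 → ok
Recompute each column's even parity and compare to cp:
  c0: data parity 0, sent cp 0 → ok
  c1: data parity 0, sent cp 1 → mismatch
  c2: data parity 1, sent cp 1 → ok
Exactly one row (r1) and one column (c1) fail → the flipped bit is at their intersection.

row 1, column 1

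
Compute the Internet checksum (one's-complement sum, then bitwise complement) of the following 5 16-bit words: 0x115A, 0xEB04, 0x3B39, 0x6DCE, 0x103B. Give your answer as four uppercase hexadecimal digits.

One's-complement addition (fold any carry out of bit 15 back into bit 0):
  0x115A + 0xEB04 = 0x0FC5E
  0xFC5E + 0x3B39 = 0x13797 → wrap carry → 0x3798
  0x3798 + 0x6DCE = 0x0A566
  0xA566 + 0x103B = 0x0B5A1
One's-complement sum = 0xB5A1.
Checksum = ~0xB5A1 & 0xFFFF = 0x4A5E.

4A5E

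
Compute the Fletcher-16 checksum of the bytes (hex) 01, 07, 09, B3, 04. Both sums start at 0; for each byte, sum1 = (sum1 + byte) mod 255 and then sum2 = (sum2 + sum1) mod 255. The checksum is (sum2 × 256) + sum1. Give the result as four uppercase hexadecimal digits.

Running sums (mod 255):
  after byte 0 (01): sum1=1, sum2=1
  after byte 1 (07): sum1=8, sum2=9
  after byte 2 (09): sum1=17, sum2=26
  after byte 3 (B3): sum1=196, sum2=222
  after byte 4 (04): sum1=200, sum2=167
Checksum = sum2·256 + sum1 = 167·256 + 200 = 42952 = 0xA7C8.

A7C8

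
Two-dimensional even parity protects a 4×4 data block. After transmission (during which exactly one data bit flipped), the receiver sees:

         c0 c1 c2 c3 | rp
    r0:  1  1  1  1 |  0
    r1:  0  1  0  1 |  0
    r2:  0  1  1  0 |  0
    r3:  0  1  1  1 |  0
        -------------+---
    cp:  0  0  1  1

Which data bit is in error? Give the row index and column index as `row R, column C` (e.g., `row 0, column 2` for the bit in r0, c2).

row 3, column 0

Recompute each row's even parity and compare to rp:
  r0: data parity 0, sent rp 0 → ok
  r1: data parity 0, sent rp 0 → ok
  r2: data parity 0, sent rp 0 → ok
  r3: data parity 1, sent rp 0 → mismatch
Recompute each column's even parity and compare to cp:
  c0: data parity 1, sent cp 0 → mismatch
  c1: data parity 0, sent cp 0 → ok
  c2: data parity 1, sent cp 1 → ok
  c3: data parity 1, sent cp 1 → ok
Exactly one row (r3) and one column (c0) fail → the flipped bit is at their intersection.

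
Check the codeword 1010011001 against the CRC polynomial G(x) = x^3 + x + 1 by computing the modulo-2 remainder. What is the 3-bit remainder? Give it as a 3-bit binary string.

Modulo-2 division of 1010011001 by 1011:
  pos 0: 1010 XOR 1011 = 0001
  pos 3: 1011 XOR 1011 = 0000
Remainder = 001 (nonzero — an error is detected).

001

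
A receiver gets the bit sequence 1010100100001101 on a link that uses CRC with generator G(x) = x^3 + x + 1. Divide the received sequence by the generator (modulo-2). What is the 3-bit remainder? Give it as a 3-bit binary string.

Modulo-2 division of 1010100100001101 by 1011:
  pos 0: 1010 XOR 1011 = 0001
  pos 3: 1100 XOR 1011 = 0111
  pos 4: 1111 XOR 1011 = 0100
  pos 5: 1000 XOR 1011 = 0011
  pos 7: 1100 XOR 1011 = 0111
  pos 8: 1110 XOR 1011 = 0101
  pos 9: 1011 XOR 1011 = 0000
Remainder = 101 (nonzero — an error is detected).

101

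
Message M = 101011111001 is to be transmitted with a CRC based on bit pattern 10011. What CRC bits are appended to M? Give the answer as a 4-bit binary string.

0010

Append 4 zeros: 1010111110010000. Divide by 10011 (XOR where the leading bit is 1):
  pos 0: 10101 XOR 10011 = 00110
  pos 2: 11011 XOR 10011 = 01000
  pos 3: 10001 XOR 10011 = 00010
  pos 6: 10100 XOR 10011 = 00111
  pos 8: 11110 XOR 10011 = 01101
  pos 9: 11010 XOR 10011 = 01001
  pos 10: 10010 XOR 10011 = 00001
Remainder (last 4 bits) = 0010. This is the CRC / FCS.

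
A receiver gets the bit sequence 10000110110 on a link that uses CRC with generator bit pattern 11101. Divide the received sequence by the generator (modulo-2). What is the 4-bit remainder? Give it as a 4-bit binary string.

Modulo-2 division of 10000110110 by 11101:
  pos 0: 10000 XOR 11101 = 01101
  pos 1: 11011 XOR 11101 = 00110
  pos 3: 11010 XOR 11101 = 00111
  pos 5: 11111 XOR 11101 = 00010
Remainder = 0100 (nonzero — an error is detected).

0100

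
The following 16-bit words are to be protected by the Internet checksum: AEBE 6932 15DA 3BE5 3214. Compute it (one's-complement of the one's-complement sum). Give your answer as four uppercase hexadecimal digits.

One's-complement addition (fold any carry out of bit 15 back into bit 0):
  0xAEBE + 0x6932 = 0x117F0 → wrap carry → 0x17F1
  0x17F1 + 0x15DA = 0x02DCB
  0x2DCB + 0x3BE5 = 0x069B0
  0x69B0 + 0x3214 = 0x09BC4
One's-complement sum = 0x9BC4.
Checksum = ~0x9BC4 & 0xFFFF = 0x643B.

643B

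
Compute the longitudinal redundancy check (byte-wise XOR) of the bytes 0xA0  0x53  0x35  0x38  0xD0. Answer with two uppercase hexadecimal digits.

XOR the bytes together:
  start with 0xA0
  0xA0 ⊕ 0x53 = 0xF3
  0xF3 ⊕ 0x35 = 0xC6
  0xC6 ⊕ 0x38 = 0xFE
  0xFE ⊕ 0xD0 = 0x2E

2E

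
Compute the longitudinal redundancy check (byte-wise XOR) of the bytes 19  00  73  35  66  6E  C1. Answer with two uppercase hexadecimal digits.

XOR the bytes together:
  start with 0x19
  0x19 ⊕ 0x00 = 0x19
  0x19 ⊕ 0x73 = 0x6A
  0x6A ⊕ 0x35 = 0x5F
  0x5F ⊕ 0x66 = 0x39
  0x39 ⊕ 0x6E = 0x57
  0x57 ⊕ 0xC1 = 0x96

96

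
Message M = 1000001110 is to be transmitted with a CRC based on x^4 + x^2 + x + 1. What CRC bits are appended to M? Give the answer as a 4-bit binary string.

Append 4 zeros: 10000011100000. Divide by 10111 (XOR where the leading bit is 1):
  pos 0: 10000 XOR 10111 = 00111
  pos 2: 11101 XOR 10111 = 01010
  pos 3: 10101 XOR 10111 = 00010
  pos 6: 10100 XOR 10111 = 00011
  pos 9: 11000 XOR 10111 = 01111
Remainder (last 4 bits) = 1111. This is the CRC / FCS.

1111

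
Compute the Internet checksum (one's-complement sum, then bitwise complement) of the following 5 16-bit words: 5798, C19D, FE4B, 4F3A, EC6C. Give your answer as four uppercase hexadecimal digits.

One's-complement addition (fold any carry out of bit 15 back into bit 0):
  0x5798 + 0xC19D = 0x11935 → wrap carry → 0x1936
  0x1936 + 0xFE4B = 0x11781 → wrap carry → 0x1782
  0x1782 + 0x4F3A = 0x066BC
  0x66BC + 0xEC6C = 0x15328 → wrap carry → 0x5329
One's-complement sum = 0x5329.
Checksum = ~0x5329 & 0xFFFF = 0xACD6.

ACD6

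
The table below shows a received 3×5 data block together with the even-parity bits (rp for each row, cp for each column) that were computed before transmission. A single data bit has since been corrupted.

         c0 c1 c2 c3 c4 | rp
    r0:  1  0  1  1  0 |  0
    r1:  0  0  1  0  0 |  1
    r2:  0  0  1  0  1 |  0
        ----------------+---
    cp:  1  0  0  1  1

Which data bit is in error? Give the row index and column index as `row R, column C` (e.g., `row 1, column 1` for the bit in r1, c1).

Recompute each row's even parity and compare to rp:
  r0: data parity 1, sent rp 0 → mismatch
  r1: data parity 1, sent rp 1 → ok
  r2: data parity 0, sent rp 0 → ok
Recompute each column's even parity and compare to cp:
  c0: data parity 1, sent cp 1 → ok
  c1: data parity 0, sent cp 0 → ok
  c2: data parity 1, sent cp 0 → mismatch
  c3: data parity 1, sent cp 1 → ok
  c4: data parity 1, sent cp 1 → ok
Exactly one row (r0) and one column (c2) fail → the flipped bit is at their intersection.

row 0, column 2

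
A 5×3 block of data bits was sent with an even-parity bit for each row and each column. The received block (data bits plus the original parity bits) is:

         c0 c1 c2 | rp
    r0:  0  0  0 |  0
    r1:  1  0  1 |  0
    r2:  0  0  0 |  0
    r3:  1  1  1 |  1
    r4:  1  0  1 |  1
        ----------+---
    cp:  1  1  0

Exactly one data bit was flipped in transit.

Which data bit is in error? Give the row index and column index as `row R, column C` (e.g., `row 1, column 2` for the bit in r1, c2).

Recompute each row's even parity and compare to rp:
  r0: data parity 0, sent rp 0 → ok
  r1: data parity 0, sent rp 0 → ok
  r2: data parity 0, sent rp 0 → ok
  r3: data parity 1, sent rp 1 → ok
  r4: data parity 0, sent rp 1 → mismatch
Recompute each column's even parity and compare to cp:
  c0: data parity 1, sent cp 1 → ok
  c1: data parity 1, sent cp 1 → ok
  c2: data parity 1, sent cp 0 → mismatch
Exactly one row (r4) and one column (c2) fail → the flipped bit is at their intersection.

row 4, column 2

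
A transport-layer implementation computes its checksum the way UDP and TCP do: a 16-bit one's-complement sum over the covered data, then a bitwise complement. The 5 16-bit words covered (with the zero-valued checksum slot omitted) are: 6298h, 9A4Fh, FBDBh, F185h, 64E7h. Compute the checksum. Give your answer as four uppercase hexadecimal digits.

One's-complement addition (fold any carry out of bit 15 back into bit 0):
  0x6298 + 0x9A4F = 0x0FCE7
  0xFCE7 + 0xFBDB = 0x1F8C2 → wrap carry → 0xF8C3
  0xF8C3 + 0xF185 = 0x1EA48 → wrap carry → 0xEA49
  0xEA49 + 0x64E7 = 0x14F30 → wrap carry → 0x4F31
One's-complement sum = 0x4F31.
Checksum = ~0x4F31 & 0xFFFF = 0xB0CE.

B0CE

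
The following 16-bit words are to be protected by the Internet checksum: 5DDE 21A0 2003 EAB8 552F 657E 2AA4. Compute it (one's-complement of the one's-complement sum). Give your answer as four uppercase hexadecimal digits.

One's-complement addition (fold any carry out of bit 15 back into bit 0):
  0x5DDE + 0x21A0 = 0x07F7E
  0x7F7E + 0x2003 = 0x09F81
  0x9F81 + 0xEAB8 = 0x18A39 → wrap carry → 0x8A3A
  0x8A3A + 0x552F = 0x0DF69
  0xDF69 + 0x657E = 0x144E7 → wrap carry → 0x44E8
  0x44E8 + 0x2AA4 = 0x06F8C
One's-complement sum = 0x6F8C.
Checksum = ~0x6F8C & 0xFFFF = 0x9073.

9073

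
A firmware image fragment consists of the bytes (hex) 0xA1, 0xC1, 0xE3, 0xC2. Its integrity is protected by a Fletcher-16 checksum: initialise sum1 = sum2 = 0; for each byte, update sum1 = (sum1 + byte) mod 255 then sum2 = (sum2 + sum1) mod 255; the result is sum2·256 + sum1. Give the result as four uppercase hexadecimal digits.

560A

Running sums (mod 255):
  after byte 0 (0xA1): sum1=161, sum2=161
  after byte 1 (0xC1): sum1=99, sum2=5
  after byte 2 (0xE3): sum1=71, sum2=76
  after byte 3 (0xC2): sum1=10, sum2=86
Checksum = sum2·256 + sum1 = 86·256 + 10 = 22026 = 0x560A.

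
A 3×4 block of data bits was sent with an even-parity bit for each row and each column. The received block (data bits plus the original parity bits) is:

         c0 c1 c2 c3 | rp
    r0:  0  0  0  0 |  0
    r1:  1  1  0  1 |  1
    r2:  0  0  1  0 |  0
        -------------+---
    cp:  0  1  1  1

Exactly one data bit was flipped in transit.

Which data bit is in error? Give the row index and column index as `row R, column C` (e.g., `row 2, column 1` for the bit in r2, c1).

row 2, column 0

Recompute each row's even parity and compare to rp:
  r0: data parity 0, sent rp 0 → ok
  r1: data parity 1, sent rp 1 → ok
  r2: data parity 1, sent rp 0 → mismatch
Recompute each column's even parity and compare to cp:
  c0: data parity 1, sent cp 0 → mismatch
  c1: data parity 1, sent cp 1 → ok
  c2: data parity 1, sent cp 1 → ok
  c3: data parity 1, sent cp 1 → ok
Exactly one row (r2) and one column (c0) fail → the flipped bit is at their intersection.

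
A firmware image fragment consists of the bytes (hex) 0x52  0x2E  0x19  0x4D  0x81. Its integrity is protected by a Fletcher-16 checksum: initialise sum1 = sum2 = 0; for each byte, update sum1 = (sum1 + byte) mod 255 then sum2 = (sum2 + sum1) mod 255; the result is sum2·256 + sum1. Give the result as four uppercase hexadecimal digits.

Running sums (mod 255):
  after byte 0 (0x52): sum1=82, sum2=82
  after byte 1 (0x2E): sum1=128, sum2=210
  after byte 2 (0x19): sum1=153, sum2=108
  after byte 3 (0x4D): sum1=230, sum2=83
  after byte 4 (0x81): sum1=104, sum2=187
Checksum = sum2·256 + sum1 = 187·256 + 104 = 47976 = 0xBB68.

BB68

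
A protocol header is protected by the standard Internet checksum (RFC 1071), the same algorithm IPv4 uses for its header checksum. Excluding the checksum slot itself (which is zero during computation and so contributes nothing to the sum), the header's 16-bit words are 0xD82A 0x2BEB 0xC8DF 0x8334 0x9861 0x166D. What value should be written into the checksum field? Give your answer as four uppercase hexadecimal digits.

One's-complement addition (fold any carry out of bit 15 back into bit 0):
  0xD82A + 0x2BEB = 0x10415 → wrap carry → 0x0416
  0x0416 + 0xC8DF = 0x0CCF5
  0xCCF5 + 0x8334 = 0x15029 → wrap carry → 0x502A
  0x502A + 0x9861 = 0x0E88B
  0xE88B + 0x166D = 0x0FEF8
One's-complement sum = 0xFEF8.
Checksum = ~0xFEF8 & 0xFFFF = 0x0107.

0107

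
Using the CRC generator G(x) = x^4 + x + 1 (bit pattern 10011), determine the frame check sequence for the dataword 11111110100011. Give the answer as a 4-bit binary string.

Append 4 zeros: 111111101000110000. Divide by 10011 (XOR where the leading bit is 1):
  pos 0: 11111 XOR 10011 = 01100
  pos 1: 11001 XOR 10011 = 01010
  pos 2: 10101 XOR 10011 = 00110
  pos 4: 11001 XOR 10011 = 01010
  pos 5: 10100 XOR 10011 = 00111
  pos 7: 11100 XOR 10011 = 01111
  pos 8: 11111 XOR 10011 = 01100
  pos 9: 11001 XOR 10011 = 01010
  pos 10: 10100 XOR 10011 = 00111
  pos 12: 11100 XOR 10011 = 01111
  pos 13: 11110 XOR 10011 = 01101
Remainder (last 4 bits) = 1101. This is the CRC / FCS.

1101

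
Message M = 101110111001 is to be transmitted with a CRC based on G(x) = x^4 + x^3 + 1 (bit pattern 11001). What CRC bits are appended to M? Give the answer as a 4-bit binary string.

1100

Append 4 zeros: 1011101110010000. Divide by 11001 (XOR where the leading bit is 1):
  pos 0: 10111 XOR 11001 = 01110
  pos 1: 11100 XOR 11001 = 00101
  pos 3: 10111 XOR 11001 = 01110
  pos 4: 11101 XOR 11001 = 00100
  pos 6: 10000 XOR 11001 = 01001
  pos 7: 10011 XOR 11001 = 01010
  pos 8: 10100 XOR 11001 = 01101
  pos 9: 11010 XOR 11001 = 00011
Remainder (last 4 bits) = 1100. This is the CRC / FCS.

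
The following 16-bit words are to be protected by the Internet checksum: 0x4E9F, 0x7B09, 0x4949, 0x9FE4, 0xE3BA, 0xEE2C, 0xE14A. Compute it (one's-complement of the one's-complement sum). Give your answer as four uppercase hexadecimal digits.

99F6

One's-complement addition (fold any carry out of bit 15 back into bit 0):
  0x4E9F + 0x7B09 = 0x0C9A8
  0xC9A8 + 0x4949 = 0x112F1 → wrap carry → 0x12F2
  0x12F2 + 0x9FE4 = 0x0B2D6
  0xB2D6 + 0xE3BA = 0x19690 → wrap carry → 0x9691
  0x9691 + 0xEE2C = 0x184BD → wrap carry → 0x84BE
  0x84BE + 0xE14A = 0x16608 → wrap carry → 0x6609
One's-complement sum = 0x6609.
Checksum = ~0x6609 & 0xFFFF = 0x99F6.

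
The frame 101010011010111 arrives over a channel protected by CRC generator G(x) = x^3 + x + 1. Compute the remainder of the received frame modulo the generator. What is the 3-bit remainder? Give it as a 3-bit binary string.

000

Modulo-2 division of 101010011010111 by 1011:
  pos 0: 1010 XOR 1011 = 0001
  pos 3: 1100 XOR 1011 = 0111
  pos 4: 1111 XOR 1011 = 0100
  pos 5: 1001 XOR 1011 = 0010
  pos 7: 1001 XOR 1011 = 0010
  pos 9: 1001 XOR 1011 = 0010
  pos 11: 1011 XOR 1011 = 0000
Remainder = 000 (zero — the frame passes the CRC check).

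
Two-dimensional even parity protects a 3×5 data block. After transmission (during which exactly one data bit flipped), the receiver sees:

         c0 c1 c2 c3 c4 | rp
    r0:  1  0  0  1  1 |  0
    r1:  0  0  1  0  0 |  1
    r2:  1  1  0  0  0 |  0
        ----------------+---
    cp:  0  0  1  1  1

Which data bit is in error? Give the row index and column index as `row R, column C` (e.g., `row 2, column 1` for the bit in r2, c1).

row 0, column 1

Recompute each row's even parity and compare to rp:
  r0: data parity 1, sent rp 0 → mismatch
  r1: data parity 1, sent rp 1 → ok
  r2: data parity 0, sent rp 0 → ok
Recompute each column's even parity and compare to cp:
  c0: data parity 0, sent cp 0 → ok
  c1: data parity 1, sent cp 0 → mismatch
  c2: data parity 1, sent cp 1 → ok
  c3: data parity 1, sent cp 1 → ok
  c4: data parity 1, sent cp 1 → ok
Exactly one row (r0) and one column (c1) fail → the flipped bit is at their intersection.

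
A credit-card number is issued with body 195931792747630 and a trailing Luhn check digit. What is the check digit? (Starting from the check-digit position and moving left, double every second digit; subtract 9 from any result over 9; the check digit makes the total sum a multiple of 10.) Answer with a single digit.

Partial digits right→left: 0 3 6 7 4 7 2 9 7 1 3 9 5 9 1
Double every second digit counting from the check-digit position (so the 1st, 3rd, 5th, ... of the partial from the right).
  doubled (with −9 where >9): 0 3 8 4 5 6 1 2 → sum 29
  kept as-is: 3 7 7 9 1 9 9 → sum 45
Total = 29 + 45 = 74.
Check digit = (10 − (74 mod 10)) mod 10 = 6.

6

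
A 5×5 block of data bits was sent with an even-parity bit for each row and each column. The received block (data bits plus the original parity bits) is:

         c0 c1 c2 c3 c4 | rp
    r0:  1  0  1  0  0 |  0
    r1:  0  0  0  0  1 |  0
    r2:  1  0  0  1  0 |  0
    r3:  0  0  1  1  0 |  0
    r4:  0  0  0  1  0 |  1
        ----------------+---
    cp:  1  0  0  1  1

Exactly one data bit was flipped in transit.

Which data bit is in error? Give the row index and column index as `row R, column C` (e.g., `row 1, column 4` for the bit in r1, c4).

row 1, column 0

Recompute each row's even parity and compare to rp:
  r0: data parity 0, sent rp 0 → ok
  r1: data parity 1, sent rp 0 → mismatch
  r2: data parity 0, sent rp 0 → ok
  r3: data parity 0, sent rp 0 → ok
  r4: data parity 1, sent rp 1 → ok
Recompute each column's even parity and compare to cp:
  c0: data parity 0, sent cp 1 → mismatch
  c1: data parity 0, sent cp 0 → ok
  c2: data parity 0, sent cp 0 → ok
  c3: data parity 1, sent cp 1 → ok
  c4: data parity 1, sent cp 1 → ok
Exactly one row (r1) and one column (c0) fail → the flipped bit is at their intersection.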